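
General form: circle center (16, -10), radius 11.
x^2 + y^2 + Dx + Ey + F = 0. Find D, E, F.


(x-16)^2 + (y+ 10)^2 = 11^2
D = -2h = -32, E = -2k = 20
F = h^2+k^2-r^2 = 256+100-121 = 235

D = -32, E = 20, F = 235


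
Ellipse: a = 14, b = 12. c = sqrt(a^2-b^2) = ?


c^2 = 14^2 - 12^2 = 196 - 144 = 52
c = sqrt(52) = 7.2111

c = 7.2111


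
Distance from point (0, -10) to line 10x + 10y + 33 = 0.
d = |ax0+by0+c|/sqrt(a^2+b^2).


|10*0 + 10*(-10) + 33| = |-67| = 67
sqrt(100 + 100) = sqrt(200) = 14.1421
d = 67/sqrt(200) = 4.7376

4.7376


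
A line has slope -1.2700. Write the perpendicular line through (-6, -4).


Perpendicular slope = -1/m1 = -1/(-1.2700) = 0.7874
b2 = y0 - m2*x0 = -4 - 6/(-1.2700) = -4 + 4.7244 = 0.7244

y = 0.7874x + 0.7244


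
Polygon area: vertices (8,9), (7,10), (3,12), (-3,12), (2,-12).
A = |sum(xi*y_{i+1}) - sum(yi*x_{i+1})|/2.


sum(xi*y_{i+1}) = 8*10 + 7*12 + 3*12 - 3*(-12) + 2*9 = 254
sum(yi*x_{i+1}) = 9*7 + 10*3 + 12*(-3) + 12*2 - 12*8 = -15
Area = |254 + 15|/2 = 269/2 = 134.5000

134.5000 sq units


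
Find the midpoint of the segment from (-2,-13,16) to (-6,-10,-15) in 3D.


Mx = (-2- 6)/2 = -4.0000
My = (-13- 10)/2 = -11.5000
Mz = (16- 15)/2 = 0.5000

M = (-4.0000, -11.5000, 0.5000)


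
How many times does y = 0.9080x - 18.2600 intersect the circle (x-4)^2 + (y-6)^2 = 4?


Substitute y = 0.9080x - 18.2600: (x-4)^2 + (0.9080x- 18.2600-6)^2 = 4
Expand to Ax^2 + Bx + C = 0, where b-k = -24.26
A = 1+m^2 = 1.824464
B = 2(m(b-k) - h) = 2(0.9080*(-24.26) - 4) = -52.05616
C = h^2 + (b-k)^2 - r^2 = 16 + 588.5476 - 4 = 600.5476
disc = B^2-4AC = 2709.8438 - 4382.7099 = -1672.8661
disc < 0

0 intersection points


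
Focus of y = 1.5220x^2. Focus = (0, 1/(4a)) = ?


a = 1.5220
4a = 6.0880
focus = (0, 1/6.0880) = (0, 0.1643)

Focus = (0, 0.1643)


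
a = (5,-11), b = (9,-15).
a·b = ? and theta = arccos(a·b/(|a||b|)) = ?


a·b = 5*9 - 11*(-15) = 45 + 165 = 210
|a| = sqrt(25+121) = 12.0830
|b| = sqrt(81+225) = 17.4929
cos(theta) = 210/(sqrt(146)*sqrt(306)) = 210/sqrt(44676) = 0.993533
theta = arccos(210/sqrt(44676)) = 6.5198 degrees

a·b = 210, theta = 6.5198 deg


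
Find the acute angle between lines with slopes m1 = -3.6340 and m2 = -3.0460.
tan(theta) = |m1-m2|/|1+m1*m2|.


m1-m2 = -0.588
1+m1*m2 = 12.069164
tan(theta) = |-0.588/12.069164| = 0.048719
theta = arctan(|-0.588/12.069164|) = 2.7892 degrees (acute angle)

2.7892 degrees


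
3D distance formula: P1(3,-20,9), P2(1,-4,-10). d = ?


dx=-2, dy=16, dz=-19
d = sqrt(4+256+361) = sqrt(621) = 24.9199

24.9199


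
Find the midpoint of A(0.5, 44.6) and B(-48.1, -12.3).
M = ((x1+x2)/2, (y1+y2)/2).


Mx = (0.5 - 48.1)/2 = -47.6/2 = -23.8000
My = (44.6 - 12.3)/2 = 32.3/2 = 16.1500

(-23.8000, 16.1500)


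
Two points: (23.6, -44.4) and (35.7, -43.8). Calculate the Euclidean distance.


dx = 35.7 - 23.6 = 12.1
dy = -43.8 + 44.4 = 0.6
d = sqrt(146.41 + 0.36) = sqrt(146.77) = 12.1149

12.1149


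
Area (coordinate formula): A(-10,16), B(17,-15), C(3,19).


-10*(-15-19) = 340
17*(19-16) = 51
3*(16+ 15) = 93
sum = 484
Area = |484|/2 = 242.0000

242.0000 sq units


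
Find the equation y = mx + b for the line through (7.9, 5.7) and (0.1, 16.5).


m = (10.8)/(-7.8) = -1.3846
b = y1 - m*x1 = 5.7 - (10.8*7.9)/(-7.8) = 5.7 + 10.9385 = 16.6385

y = -1.3846x + 16.6385


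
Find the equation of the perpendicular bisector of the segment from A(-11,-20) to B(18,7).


Midpoint = (3.5, -6.5)
Slope of AB = dy/dx = 27/29 = 0.9310
Perp slope = -dx/dy = -29/27 = -1.0741
b = My - (perp slope)*Mx = -6.5 + (29*3.5)/27 = -6.5 + 3.7593 = -2.7407

y = -1.0741x - 2.7407


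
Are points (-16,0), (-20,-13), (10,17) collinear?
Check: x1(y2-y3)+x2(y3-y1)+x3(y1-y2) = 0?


-16*(-13-17) - 20*(17-0) + 10*(0+ 13)
= 480 - 340 + 130 = 270

No, not collinear (determinant = 270)


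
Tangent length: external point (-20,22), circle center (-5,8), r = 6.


d = sqrt((-20+ 5)^2 + (22-8)^2) = sqrt(225+196) = 20.5183
L = sqrt(421.0000 - 36) = sqrt(385.0000) = 19.6214

19.6214


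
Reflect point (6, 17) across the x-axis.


Reflection rule for x-axis: (x, -y)
(6, 17) -> (6, -17)

(6, -17)


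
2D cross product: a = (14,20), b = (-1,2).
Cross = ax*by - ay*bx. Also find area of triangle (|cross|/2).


cross = 14*2 - 20*(-1) = 28 + 20 = 48
Triangle area = |48|/2 = 48/2 = 24.0000

cross = 48, triangle area = 24.0000


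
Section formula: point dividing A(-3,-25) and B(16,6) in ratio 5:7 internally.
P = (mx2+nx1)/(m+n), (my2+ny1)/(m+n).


Px = (5*16 + 7*(-3))/12 = 59/12 = 4.9167
Py = (5*6 + 7*(-25))/12 = -145/12 = -12.0833

P = (4.9167, -12.0833)


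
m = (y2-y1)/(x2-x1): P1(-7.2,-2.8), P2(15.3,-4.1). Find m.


dy = -4.1 + 2.8 = -1.3
dx = 15.3 + 7.2 = 22.5
m = -1.3/22.5 = -0.0578

m = -0.0578


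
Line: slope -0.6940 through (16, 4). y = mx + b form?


y - 4 = -0.6940(x - 16)
y = -0.6940x + 4 + 0.6940*16
y = -0.6940x + 15.1040

y = -0.6940x + 15.1040


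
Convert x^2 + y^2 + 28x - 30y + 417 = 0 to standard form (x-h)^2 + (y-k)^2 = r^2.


h = -D/2 = -28/2 = -14
k = -E/2 = 30/2 = 15
r^2 = h^2 + k^2 - F = 196 + 225 - 417 = 4
r = 2

Center (-14, 15), radius = 2


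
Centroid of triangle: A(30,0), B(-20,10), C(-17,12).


Gx = (30- 20- 17)/3 = -7/3 = -2.3333
Gy = (0+10+12)/3 = 22/3 = 7.3333

G = (-2.3333, 7.3333)


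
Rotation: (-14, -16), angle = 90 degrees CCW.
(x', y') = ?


cos(90) = 0, sin(90) = 1
x' = -14*0 + 16*1 = 16
y' = -14*1 - 16*0 = -14

(16, -14)


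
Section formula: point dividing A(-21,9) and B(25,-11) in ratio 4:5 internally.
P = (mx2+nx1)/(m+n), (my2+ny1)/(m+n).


Px = (4*25 + 5*(-21))/9 = -5/9 = -0.5556
Py = (4*(-11) + 5*9)/9 = 1/9 = 0.1111

P = (-0.5556, 0.1111)


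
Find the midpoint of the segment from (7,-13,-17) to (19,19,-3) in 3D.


Mx = (7+19)/2 = 13.0000
My = (-13+19)/2 = 3.0000
Mz = (-17- 3)/2 = -10.0000

M = (13.0000, 3.0000, -10.0000)


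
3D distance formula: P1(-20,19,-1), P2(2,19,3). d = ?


dx=22, dy=0, dz=4
d = sqrt(484+0+16) = sqrt(500) = 22.3607

22.3607


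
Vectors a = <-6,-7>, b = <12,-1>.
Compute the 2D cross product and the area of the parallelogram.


cross = -6*(-1) + 7*12 = 6 + 84 = 90
Parallelogram area = |90| = 90

cross = 90, parallelogram area = 90


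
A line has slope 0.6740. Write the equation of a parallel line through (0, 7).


Parallel lines have equal slopes.
m2 = 0.6740
b2 = 7 - 0.6740*0 = 7.0000

y = 0.6740x + 7.0000


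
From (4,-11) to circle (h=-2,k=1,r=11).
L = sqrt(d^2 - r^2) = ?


d = sqrt((4+ 2)^2 + (-11-1)^2) = sqrt(36+144) = 13.4164
L = sqrt(180.0000 - 121) = sqrt(59.0000) = 7.6811

7.6811


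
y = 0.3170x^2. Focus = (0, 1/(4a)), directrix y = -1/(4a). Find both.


a = 0.3170
1/(4a) = 0.7886
Focus = (0, 0.7886)
Directrix: y = -0.7886

Focus = (0, 0.7886), Directrix: y = -0.7886


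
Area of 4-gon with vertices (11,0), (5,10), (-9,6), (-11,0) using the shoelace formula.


sum(xi*y_{i+1}) = 11*10 + 5*6 - 9*0 - 11*0 = 140
sum(yi*x_{i+1}) = 0*5 + 10*(-9) + 6*(-11) + 0*11 = -156
Area = |140 + 156|/2 = 296/2 = 148.0000

148.0000 sq units


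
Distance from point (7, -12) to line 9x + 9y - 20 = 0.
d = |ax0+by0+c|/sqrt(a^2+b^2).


|9*7 + 9*(-12) - 20| = |-65| = 65
sqrt(81 + 81) = sqrt(162) = 12.7279
d = 65/sqrt(162) = 5.1069

5.1069


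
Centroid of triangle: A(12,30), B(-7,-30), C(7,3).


Gx = (12- 7+7)/3 = 12/3 = 4.0000
Gy = (30- 30+3)/3 = 3/3 = 1.0000

G = (4.0000, 1.0000)


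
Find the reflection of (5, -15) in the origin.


Reflection rule for origin: (-x, -y)
(5, -15) -> (-5, 15)

(-5, 15)


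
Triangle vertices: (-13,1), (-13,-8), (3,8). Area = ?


-13*(-8-8) = 208
-13*(8-1) = -91
3*(1+ 8) = 27
sum = 144
Area = |144|/2 = 72.0000

72.0000 sq units


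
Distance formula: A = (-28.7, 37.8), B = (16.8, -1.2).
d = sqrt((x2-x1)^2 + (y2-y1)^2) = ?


dx = 16.8 + 28.7 = 45.5
dy = -1.2 - 37.8 = -39.0
d = sqrt(2070.25 + 1521.0) = sqrt(3591.25) = 59.9270

59.9270


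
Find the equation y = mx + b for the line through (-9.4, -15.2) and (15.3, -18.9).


m = (-3.7)/(24.7) = -0.1498
b = y1 - m*x1 = -15.2 - (-3.7*(-9.4))/(24.7) = -15.2 - 1.4081 = -16.6081

y = -0.1498x - 16.6081


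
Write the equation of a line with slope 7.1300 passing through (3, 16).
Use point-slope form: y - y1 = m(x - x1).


y - 16 = 7.1300(x - 3)
y = 7.1300x + 16 - 7.1300*3
y = 7.1300x - 5.3900

y = 7.1300x - 5.3900


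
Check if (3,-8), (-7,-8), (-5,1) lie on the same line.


3*(-8-1) - 7*(1+ 8) - 5*(-8+ 8)
= -27 - 63 + 0 = -90

No, not collinear (determinant = -90)


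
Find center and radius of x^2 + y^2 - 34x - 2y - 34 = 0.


h = -D/2 = 34/2 = 17
k = -E/2 = 2/2 = 1
r^2 = h^2 + k^2 - F = 289 + 1 + 34 = 324
r = 18

Center (17, 1), radius = 18


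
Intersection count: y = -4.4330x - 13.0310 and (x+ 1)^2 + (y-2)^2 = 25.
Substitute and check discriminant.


Substitute y = -4.4330x - 13.0310: (x+ 1)^2 + (-4.4330x- 13.0310-2)^2 = 25
Expand to Ax^2 + Bx + C = 0, where b-k = -15.031
A = 1+m^2 = 20.651489
B = 2(m(b-k) - h) = 2(-4.4330*(-15.031) + 1) = 135.264846
C = h^2 + (b-k)^2 - r^2 = 1 + 225.930961 - 25 = 201.930961
disc = B^2-4AC = 18296.5786 - 16680.7001 = 1615.8785
disc > 0

2 intersection points


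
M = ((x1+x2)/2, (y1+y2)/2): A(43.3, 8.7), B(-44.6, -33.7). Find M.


Mx = (43.3 - 44.6)/2 = -1.3/2 = -0.6500
My = (8.7 - 33.7)/2 = -25/2 = -12.5000

(-0.6500, -12.5000)


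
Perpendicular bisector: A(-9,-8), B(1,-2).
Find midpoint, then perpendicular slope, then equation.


Midpoint = (-4, -5)
Slope of AB = dy/dx = 6/10 = 0.6000
Perp slope = -dx/dy = -10/6 = -1.6667
b = My - (perp slope)*Mx = -5 + (10*(-4))/6 = -5 - 6.6667 = -11.6667

y = -1.6667x - 11.6667


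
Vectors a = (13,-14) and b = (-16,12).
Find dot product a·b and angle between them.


a·b = 13*(-16) - 14*12 = -208 - 168 = -376
|a| = sqrt(169+196) = 19.1050
|b| = sqrt(256+144) = 20.0000
cos(theta) = -376/(sqrt(365)*sqrt(400)) = -376/sqrt(146000) = -0.984037
theta = arccos(-376/sqrt(146000)) = 169.7488 degrees

a·b = -376, theta = 169.7488 deg


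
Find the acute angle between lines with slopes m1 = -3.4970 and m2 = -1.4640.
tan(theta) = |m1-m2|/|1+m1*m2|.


m1-m2 = -2.033
1+m1*m2 = 6.119608
tan(theta) = |-2.033/6.119608| = 0.332211
theta = arctan(|-2.033/6.119608|) = 18.3770 degrees (acute angle)

18.3770 degrees


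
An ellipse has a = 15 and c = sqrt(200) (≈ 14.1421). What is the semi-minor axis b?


b^2 = 15^2 - (sqrt(200))^2 = 225 - 200 = 25
b = sqrt(25) = 5

b = 5


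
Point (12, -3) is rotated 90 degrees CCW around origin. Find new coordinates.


cos(90) = 0, sin(90) = 1
x' = 12*0 + 3*1 = 3
y' = 12*1 - 3*0 = 12

(3, 12)


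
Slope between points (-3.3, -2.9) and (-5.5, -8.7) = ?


dy = -8.7 + 2.9 = -5.8
dx = -5.5 + 3.3 = -2.2
m = -5.8/(-2.2) = 2.6364

m = 2.6364


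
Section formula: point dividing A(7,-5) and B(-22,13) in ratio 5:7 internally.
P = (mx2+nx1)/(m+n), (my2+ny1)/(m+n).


Px = (5*(-22) + 7*7)/12 = -61/12 = -5.0833
Py = (5*13 + 7*(-5))/12 = 30/12 = 2.5000

P = (-5.0833, 2.5000)


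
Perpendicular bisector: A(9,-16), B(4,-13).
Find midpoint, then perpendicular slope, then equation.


Midpoint = (6.5, -14.5)
Slope of AB = dy/dx = 3/(-5) = -0.6000
Perp slope = -dx/dy = 5/3 = 1.6667
b = My - (perp slope)*Mx = -14.5 + (-5*6.5)/3 = -14.5 - 10.8333 = -25.3333

y = 1.6667x - 25.3333


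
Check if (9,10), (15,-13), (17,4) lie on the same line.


9*(-13-4) + 15*(4-10) + 17*(10+ 13)
= -153 - 90 + 391 = 148

No, not collinear (determinant = 148)


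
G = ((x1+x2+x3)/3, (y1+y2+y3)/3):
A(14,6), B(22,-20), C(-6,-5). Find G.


Gx = (14+22- 6)/3 = 30/3 = 10.0000
Gy = (6- 20- 5)/3 = -19/3 = -6.3333

G = (10.0000, -6.3333)


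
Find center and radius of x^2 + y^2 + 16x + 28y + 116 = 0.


h = -D/2 = -16/2 = -8
k = -E/2 = -28/2 = -14
r^2 = h^2 + k^2 - F = 64 + 196 - 116 = 144
r = 12

Center (-8, -14), radius = 12


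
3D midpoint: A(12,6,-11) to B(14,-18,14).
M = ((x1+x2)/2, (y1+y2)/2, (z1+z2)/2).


Mx = (12+14)/2 = 13.0000
My = (6- 18)/2 = -6.0000
Mz = (-11+14)/2 = 1.5000

M = (13.0000, -6.0000, 1.5000)


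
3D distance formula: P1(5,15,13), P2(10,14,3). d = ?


dx=5, dy=-1, dz=-10
d = sqrt(25+1+100) = sqrt(126) = 11.2250

11.2250


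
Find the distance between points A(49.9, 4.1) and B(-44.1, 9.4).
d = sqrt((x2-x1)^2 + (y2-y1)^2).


dx = -44.1 - 49.9 = -94.0
dy = 9.4 - 4.1 = 5.3
d = sqrt(8836.0 + 28.09) = sqrt(8864.09) = 94.1493

94.1493


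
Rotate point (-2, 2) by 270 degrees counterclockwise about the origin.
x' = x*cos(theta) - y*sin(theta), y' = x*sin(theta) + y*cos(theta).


cos(270) = 0, sin(270) = -1
x' = -2*0 - 2*(-1) = 2
y' = -2*(-1) + 2*0 = 2

(2, 2)


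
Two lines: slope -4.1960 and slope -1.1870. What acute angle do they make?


m1-m2 = -3.009
1+m1*m2 = 5.980652
tan(theta) = |-3.009/5.980652| = 0.503122
theta = arctan(|-3.009/5.980652|) = 26.7080 degrees (acute angle)

26.7080 degrees


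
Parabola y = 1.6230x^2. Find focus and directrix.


a = 1.6230
1/(4a) = 0.1540
Focus = (0, 0.1540)
Directrix: y = -0.1540

Focus = (0, 0.1540), Directrix: y = -0.1540


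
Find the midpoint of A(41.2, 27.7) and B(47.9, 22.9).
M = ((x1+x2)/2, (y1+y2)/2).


Mx = (41.2 + 47.9)/2 = 89.1/2 = 44.5500
My = (27.7 + 22.9)/2 = 50.6/2 = 25.3000

(44.5500, 25.3000)


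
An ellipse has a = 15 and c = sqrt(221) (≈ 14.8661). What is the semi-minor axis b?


b^2 = 15^2 - (sqrt(221))^2 = 225 - 221 = 4
b = sqrt(4) = 2

b = 2


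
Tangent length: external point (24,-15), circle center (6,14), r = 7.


d = sqrt((24-6)^2 + (-15-14)^2) = sqrt(324+841) = 34.1321
L = sqrt(1165.0000 - 49) = sqrt(1116.0000) = 33.4066

33.4066


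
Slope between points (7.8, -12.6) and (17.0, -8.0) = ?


dy = -8.0 + 12.6 = 4.6
dx = 17.0 - 7.8 = 9.2
m = 4.6/9.2 = 0.5000

m = 0.5000


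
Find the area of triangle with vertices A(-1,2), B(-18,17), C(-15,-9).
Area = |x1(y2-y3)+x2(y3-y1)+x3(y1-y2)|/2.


-1*(17+ 9) = -26
-18*(-9-2) = 198
-15*(2-17) = 225
sum = 397
Area = |397|/2 = 198.5000

198.5000 sq units


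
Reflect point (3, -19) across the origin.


Reflection rule for origin: (-x, -y)
(3, -19) -> (-3, 19)

(-3, 19)


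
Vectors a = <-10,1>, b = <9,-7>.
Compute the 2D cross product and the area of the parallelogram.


cross = -10*(-7) - 1*9 = 70 - 9 = 61
Parallelogram area = |61| = 61

cross = 61, parallelogram area = 61


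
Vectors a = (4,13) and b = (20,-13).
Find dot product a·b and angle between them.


a·b = 4*20 + 13*(-13) = 80 - 169 = -89
|a| = sqrt(16+169) = 13.6015
|b| = sqrt(400+169) = 23.8537
cos(theta) = -89/(sqrt(185)*sqrt(569)) = -89/sqrt(105265) = -0.274314
theta = arccos(-89/sqrt(105265)) = 105.9211 degrees

a·b = -89, theta = 105.9211 deg


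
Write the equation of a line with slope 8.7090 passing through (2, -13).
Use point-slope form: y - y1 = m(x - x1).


y + 13 = 8.7090(x - 2)
y = 8.7090x - 13 - 8.7090*2
y = 8.7090x - 30.4180

y = 8.7090x - 30.4180


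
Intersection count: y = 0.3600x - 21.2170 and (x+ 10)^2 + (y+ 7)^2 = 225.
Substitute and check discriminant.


Substitute y = 0.3600x - 21.2170: (x+ 10)^2 + (0.3600x- 21.2170+ 7)^2 = 225
Expand to Ax^2 + Bx + C = 0, where b-k = -14.217
A = 1+m^2 = 1.1296
B = 2(m(b-k) - h) = 2(0.3600*(-14.217) + 10) = 9.76376
C = h^2 + (b-k)^2 - r^2 = 100 + 202.123089 - 225 = 77.123089
disc = B^2-4AC = 95.3310 - 348.4730 = -253.1420
disc < 0

0 intersection points


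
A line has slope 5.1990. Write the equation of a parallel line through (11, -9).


Parallel lines have equal slopes.
m2 = 5.1990
b2 = -9 - 5.1990*11 = -66.1890

y = 5.1990x - 66.1890


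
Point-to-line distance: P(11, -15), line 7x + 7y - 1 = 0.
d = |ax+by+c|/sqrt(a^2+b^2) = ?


|7*11 + 7*(-15) - 1| = |-29| = 29
sqrt(49 + 49) = sqrt(98) = 9.8995
d = 29/sqrt(98) = 2.9294

2.9294


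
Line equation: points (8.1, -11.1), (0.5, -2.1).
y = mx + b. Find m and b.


m = (9.0)/(-7.6) = -1.1842
b = y1 - m*x1 = -11.1 - (9.0*8.1)/(-7.6) = -11.1 + 9.5921 = -1.5079

y = -1.1842x - 1.5079


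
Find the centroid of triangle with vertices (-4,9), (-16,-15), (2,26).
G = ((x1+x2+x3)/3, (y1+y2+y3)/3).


Gx = (-4- 16+2)/3 = -18/3 = -6.0000
Gy = (9- 15+26)/3 = 20/3 = 6.6667

G = (-6.0000, 6.6667)


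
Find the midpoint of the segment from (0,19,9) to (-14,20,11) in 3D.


Mx = (0- 14)/2 = -7.0000
My = (19+20)/2 = 19.5000
Mz = (9+11)/2 = 10.0000

M = (-7.0000, 19.5000, 10.0000)


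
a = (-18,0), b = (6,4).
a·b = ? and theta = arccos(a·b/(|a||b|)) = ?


a·b = -18*6 + 0*4 = -108 + 0 = -108
|a| = sqrt(324+0) = 18.0000
|b| = sqrt(36+16) = 7.2111
cos(theta) = -108/(sqrt(324)*sqrt(52)) = -108/sqrt(16848) = -0.832050
theta = arccos(-108/sqrt(16848)) = 146.3099 degrees

a·b = -108, theta = 146.3099 deg


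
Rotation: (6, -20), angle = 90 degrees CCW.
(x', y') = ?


cos(90) = 0, sin(90) = 1
x' = 6*0 + 20*1 = 20
y' = 6*1 - 20*0 = 6

(20, 6)


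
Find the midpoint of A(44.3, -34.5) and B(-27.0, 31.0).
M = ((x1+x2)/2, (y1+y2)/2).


Mx = (44.3 - 27.0)/2 = 17.3/2 = 8.6500
My = (-34.5 + 31.0)/2 = -3.5/2 = -1.7500

(8.6500, -1.7500)


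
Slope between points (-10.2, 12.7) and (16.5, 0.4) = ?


dy = 0.4 - 12.7 = -12.3
dx = 16.5 + 10.2 = 26.7
m = -12.3/26.7 = -0.4607

m = -0.4607


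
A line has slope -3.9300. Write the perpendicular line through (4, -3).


Perpendicular slope = -1/m1 = -1/(-3.9300) = 0.2545
b2 = y0 - m2*x0 = -3 + 4/(-3.9300) = -3 - 1.0178 = -4.0178

y = 0.2545x - 4.0178


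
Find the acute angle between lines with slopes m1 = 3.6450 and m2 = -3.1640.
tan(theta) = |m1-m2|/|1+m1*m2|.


m1-m2 = 6.809
1+m1*m2 = -10.53278
tan(theta) = |6.809/(-10.53278)| = 0.646458
theta = arctan(|6.809/(-10.53278)|) = 32.8810 degrees (acute angle)

32.8810 degrees


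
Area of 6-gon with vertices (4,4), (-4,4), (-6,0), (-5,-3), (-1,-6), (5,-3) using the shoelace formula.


sum(xi*y_{i+1}) = 4*4 - 4*0 - 6*(-3) - 5*(-6) - 1*(-3) + 5*4 = 87
sum(yi*x_{i+1}) = 4*(-4) + 4*(-6) + 0*(-5) - 3*(-1) - 6*5 - 3*4 = -79
Area = |87 + 79|/2 = 166/2 = 83.0000

83.0000 sq units


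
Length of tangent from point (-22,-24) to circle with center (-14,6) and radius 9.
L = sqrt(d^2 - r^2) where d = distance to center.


d = sqrt((-22+ 14)^2 + (-24-6)^2) = sqrt(64+900) = 31.0483
L = sqrt(964.0000 - 81) = sqrt(883.0000) = 29.7153

29.7153


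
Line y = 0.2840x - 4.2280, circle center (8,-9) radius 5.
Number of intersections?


Substitute y = 0.2840x - 4.2280: (x-8)^2 + (0.2840x- 4.2280+ 9)^2 = 25
Expand to Ax^2 + Bx + C = 0, where b-k = 4.772
A = 1+m^2 = 1.080656
B = 2(m(b-k) - h) = 2(0.2840*4.772 - 8) = -13.289504
C = h^2 + (b-k)^2 - r^2 = 64 + 22.771984 - 25 = 61.771984
disc = B^2-4AC = 176.6109 - 267.0171 = -90.4062
disc < 0

0 intersection points


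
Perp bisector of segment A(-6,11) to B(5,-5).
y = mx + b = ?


Midpoint = (-0.5, 3)
Slope of AB = dy/dx = -16/11 = -1.4545
Perp slope = -dx/dy = 11/16 = 0.6875
b = My - (perp slope)*Mx = 3 + (11*(-0.5))/(-16) = 3 + 0.3438 = 3.3438

y = 0.6875x + 3.3438


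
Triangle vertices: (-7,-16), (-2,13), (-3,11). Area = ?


-7*(13-11) = -14
-2*(11+ 16) = -54
-3*(-16-13) = 87
sum = 19
Area = |19|/2 = 9.5000

9.5000 sq units


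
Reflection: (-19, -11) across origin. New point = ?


Reflection rule for origin: (-x, -y)
(-19, -11) -> (19, 11)

(19, 11)


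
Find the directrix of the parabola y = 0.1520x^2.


a = 0.1520
1/(4a) = 1.6447
directrix: y = -1.6447 = -1.6447

y = -1.6447


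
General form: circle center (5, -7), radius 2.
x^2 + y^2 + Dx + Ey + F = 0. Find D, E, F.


(x-5)^2 + (y+ 7)^2 = 2^2
D = -2h = -10, E = -2k = 14
F = h^2+k^2-r^2 = 25+49-4 = 70

D = -10, E = 14, F = 70


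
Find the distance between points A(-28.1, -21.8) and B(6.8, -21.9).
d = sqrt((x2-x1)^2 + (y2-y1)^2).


dx = 6.8 + 28.1 = 34.9
dy = -21.9 + 21.8 = -0.1
d = sqrt(1218.01 + 0.01) = sqrt(1218.02) = 34.9001

34.9001


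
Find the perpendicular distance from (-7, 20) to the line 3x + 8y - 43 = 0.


|3*(-7) + 8*20 - 43| = |96| = 96
sqrt(9 + 64) = sqrt(73) = 8.5440
d = 96/sqrt(73) = 11.2360

11.2360


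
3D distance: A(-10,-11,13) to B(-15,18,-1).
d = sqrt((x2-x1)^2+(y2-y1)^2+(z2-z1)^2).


dx=-5, dy=29, dz=-14
d = sqrt(25+841+196) = sqrt(1062) = 32.5883

32.5883


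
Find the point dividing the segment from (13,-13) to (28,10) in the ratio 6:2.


Px = (6*28 + 2*13)/8 = 194/8 = 24.2500
Py = (6*10 + 2*(-13))/8 = 34/8 = 4.2500

P = (24.2500, 4.2500)


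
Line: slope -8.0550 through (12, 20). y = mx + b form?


y - 20 = -8.0550(x - 12)
y = -8.0550x + 20 + 8.0550*12
y = -8.0550x + 116.6600

y = -8.0550x + 116.6600


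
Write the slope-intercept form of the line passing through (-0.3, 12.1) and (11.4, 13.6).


m = (1.5)/(11.7) = 0.1282
b = y1 - m*x1 = 12.1 - (1.5*(-0.3))/(11.7) = 12.1 + 0.0385 = 12.1385

y = 0.1282x + 12.1385


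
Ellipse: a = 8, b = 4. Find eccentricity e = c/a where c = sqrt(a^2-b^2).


c = sqrt(64-16) = sqrt(48) = 6.9282
e = c/a = sqrt(48)/8 = 0.8660

e = 0.8660


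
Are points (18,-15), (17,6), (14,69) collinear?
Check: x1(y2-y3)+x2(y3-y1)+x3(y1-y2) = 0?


18*(6-69) + 17*(69+ 15) + 14*(-15-6)
= -1134 + 1428 - 294 = 0

Yes, collinear (determinant = 0)


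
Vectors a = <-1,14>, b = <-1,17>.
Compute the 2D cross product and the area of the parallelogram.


cross = -1*17 - 14*(-1) = -17 + 14 = -3
Parallelogram area = |-3| = 3

cross = -3, parallelogram area = 3


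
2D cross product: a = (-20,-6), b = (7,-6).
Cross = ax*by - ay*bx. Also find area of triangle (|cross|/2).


cross = -20*(-6) + 6*7 = 120 + 42 = 162
Triangle area = |162|/2 = 162/2 = 81.0000

cross = 162, triangle area = 81.0000


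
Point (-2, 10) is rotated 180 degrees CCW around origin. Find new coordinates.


cos(180) = -1, sin(180) = 0
x' = -2*(-1) - 10*0 = 2
y' = -2*0 + 10*(-1) = -10

(2, -10)


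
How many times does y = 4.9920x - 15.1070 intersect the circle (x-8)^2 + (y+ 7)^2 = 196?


Substitute y = 4.9920x - 15.1070: (x-8)^2 + (4.9920x- 15.1070+ 7)^2 = 196
Expand to Ax^2 + Bx + C = 0, where b-k = -8.107
A = 1+m^2 = 25.920064
B = 2(m(b-k) - h) = 2(4.9920*(-8.107) - 8) = -96.940288
C = h^2 + (b-k)^2 - r^2 = 64 + 65.723449 - 196 = -66.276551
disc = B^2-4AC = 9397.4194 + 6871.5698 = 16268.9892
disc > 0

2 intersection points


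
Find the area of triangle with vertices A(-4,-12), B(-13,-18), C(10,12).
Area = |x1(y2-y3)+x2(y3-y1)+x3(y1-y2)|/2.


-4*(-18-12) = 120
-13*(12+ 12) = -312
10*(-12+ 18) = 60
sum = -132
Area = |-132|/2 = 66.0000

66.0000 sq units


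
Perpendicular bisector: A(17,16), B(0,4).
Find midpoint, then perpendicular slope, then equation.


Midpoint = (8.5, 10)
Slope of AB = dy/dx = -12/(-17) = 0.7059
Perp slope = -dx/dy = -17/12 = -1.4167
b = My - (perp slope)*Mx = 10 + (-17*8.5)/(-12) = 10 + 12.0417 = 22.0417

y = -1.4167x + 22.0417


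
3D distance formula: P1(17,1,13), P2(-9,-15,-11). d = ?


dx=-26, dy=-16, dz=-24
d = sqrt(676+256+576) = sqrt(1508) = 38.8330

38.8330


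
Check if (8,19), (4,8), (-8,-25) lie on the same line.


8*(8+ 25) + 4*(-25-19) - 8*(19-8)
= 264 - 176 - 88 = 0

Yes, collinear (determinant = 0)


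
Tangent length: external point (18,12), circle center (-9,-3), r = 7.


d = sqrt((18+ 9)^2 + (12+ 3)^2) = sqrt(729+225) = 30.8869
L = sqrt(954.0000 - 49) = sqrt(905.0000) = 30.0832

30.0832


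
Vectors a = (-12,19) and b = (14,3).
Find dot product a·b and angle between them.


a·b = -12*14 + 19*3 = -168 + 57 = -111
|a| = sqrt(144+361) = 22.4722
|b| = sqrt(196+9) = 14.3178
cos(theta) = -111/(sqrt(505)*sqrt(205)) = -111/sqrt(103525) = -0.344985
theta = arccos(-111/sqrt(103525)) = 110.1809 degrees

a·b = -111, theta = 110.1809 deg


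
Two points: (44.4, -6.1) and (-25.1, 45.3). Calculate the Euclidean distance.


dx = -25.1 - 44.4 = -69.5
dy = 45.3 + 6.1 = 51.4
d = sqrt(4830.25 + 2641.96) = sqrt(7472.21) = 86.4419

86.4419


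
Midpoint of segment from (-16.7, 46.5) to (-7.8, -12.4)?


Mx = (-16.7 - 7.8)/2 = -24.5/2 = -12.2500
My = (46.5 - 12.4)/2 = 34.1/2 = 17.0500

(-12.2500, 17.0500)


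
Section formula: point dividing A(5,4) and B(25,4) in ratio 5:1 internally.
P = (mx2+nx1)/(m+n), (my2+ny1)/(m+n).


Px = (5*25 + 1*5)/6 = 130/6 = 21.6667
Py = (5*4 + 1*4)/6 = 24/6 = 4.0000

P = (21.6667, 4.0000)


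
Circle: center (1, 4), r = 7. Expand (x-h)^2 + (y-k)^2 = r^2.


(x-1)^2 + (y-4)^2 = 7^2
D = -2h = -2, E = -2k = -8
F = h^2+k^2-r^2 = 1+16-49 = -32

x^2 + y^2 - 2x - 8y - 32 = 0


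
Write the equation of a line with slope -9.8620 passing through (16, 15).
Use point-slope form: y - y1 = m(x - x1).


y - 15 = -9.8620(x - 16)
y = -9.8620x + 15 + 9.8620*16
y = -9.8620x + 172.7920

y = -9.8620x + 172.7920


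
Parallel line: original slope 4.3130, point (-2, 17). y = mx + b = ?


Parallel lines have equal slopes.
m2 = 4.3130
b2 = 17 - 4.3130*(-2) = 25.6260

y = 4.3130x + 25.6260


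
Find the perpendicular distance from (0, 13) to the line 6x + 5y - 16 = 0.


|6*0 + 5*13 - 16| = |49| = 49
sqrt(36 + 25) = sqrt(61) = 7.8102
d = 49/sqrt(61) = 6.2738

6.2738


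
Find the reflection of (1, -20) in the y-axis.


Reflection rule for y-axis: (-x, y)
(1, -20) -> (-1, -20)

(-1, -20)


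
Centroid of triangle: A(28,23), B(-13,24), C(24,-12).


Gx = (28- 13+24)/3 = 39/3 = 13.0000
Gy = (23+24- 12)/3 = 35/3 = 11.6667

G = (13.0000, 11.6667)


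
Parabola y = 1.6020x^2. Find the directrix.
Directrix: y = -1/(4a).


a = 1.6020
1/(4a) = 0.1561
directrix: y = -0.1561 = -0.1561

y = -0.1561


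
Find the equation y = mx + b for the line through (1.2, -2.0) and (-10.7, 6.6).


m = (8.6)/(-11.9) = -0.7227
b = y1 - m*x1 = -2.0 - (8.6*1.2)/(-11.9) = -2.0 + 0.8672 = -1.1328

y = -0.7227x - 1.1328


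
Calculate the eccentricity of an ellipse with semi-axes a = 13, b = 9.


c = sqrt(169-81) = sqrt(88) = 9.3808
e = c/a = sqrt(88)/13 = 0.7216

e = 0.7216


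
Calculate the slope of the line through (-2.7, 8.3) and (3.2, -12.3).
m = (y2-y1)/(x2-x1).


dy = -12.3 - 8.3 = -20.6
dx = 3.2 + 2.7 = 5.9
m = -20.6/5.9 = -3.4915

m = -3.4915


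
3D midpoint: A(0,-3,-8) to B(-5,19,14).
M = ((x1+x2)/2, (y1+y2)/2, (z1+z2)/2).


Mx = (0- 5)/2 = -2.5000
My = (-3+19)/2 = 8.0000
Mz = (-8+14)/2 = 3.0000

M = (-2.5000, 8.0000, 3.0000)


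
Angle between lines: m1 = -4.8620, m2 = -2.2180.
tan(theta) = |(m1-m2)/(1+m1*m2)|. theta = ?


m1-m2 = -2.644
1+m1*m2 = 11.783916
tan(theta) = |-2.644/11.783916| = 0.224374
theta = arctan(|-2.644/11.783916|) = 12.6462 degrees (acute angle)

12.6462 degrees


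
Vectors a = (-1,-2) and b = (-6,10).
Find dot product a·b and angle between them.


a·b = -1*(-6) - 2*10 = 6 - 20 = -14
|a| = sqrt(1+4) = 2.2361
|b| = sqrt(36+100) = 11.6619
cos(theta) = -14/(sqrt(5)*sqrt(136)) = -14/sqrt(680) = -0.536875
theta = arccos(-14/sqrt(680)) = 122.4712 degrees

a·b = -14, theta = 122.4712 deg


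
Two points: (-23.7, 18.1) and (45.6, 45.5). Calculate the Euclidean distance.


dx = 45.6 + 23.7 = 69.3
dy = 45.5 - 18.1 = 27.4
d = sqrt(4802.49 + 750.76) = sqrt(5553.25) = 74.5201

74.5201


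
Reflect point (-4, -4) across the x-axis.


Reflection rule for x-axis: (x, -y)
(-4, -4) -> (-4, 4)

(-4, 4)


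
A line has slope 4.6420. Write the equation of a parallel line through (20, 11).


Parallel lines have equal slopes.
m2 = 4.6420
b2 = 11 - 4.6420*20 = -81.8400

y = 4.6420x - 81.8400


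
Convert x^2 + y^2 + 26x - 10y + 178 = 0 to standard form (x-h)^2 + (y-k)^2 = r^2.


h = -D/2 = -26/2 = -13
k = -E/2 = 10/2 = 5
r^2 = h^2 + k^2 - F = 169 + 25 - 178 = 16
r = 4

Center (-13, 5), radius = 4


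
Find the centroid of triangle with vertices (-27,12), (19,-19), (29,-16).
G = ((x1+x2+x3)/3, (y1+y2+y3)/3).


Gx = (-27+19+29)/3 = 21/3 = 7.0000
Gy = (12- 19- 16)/3 = -23/3 = -7.6667

G = (7.0000, -7.6667)


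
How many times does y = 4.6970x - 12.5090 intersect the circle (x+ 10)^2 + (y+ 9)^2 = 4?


Substitute y = 4.6970x - 12.5090: (x+ 10)^2 + (4.6970x- 12.5090+ 9)^2 = 4
Expand to Ax^2 + Bx + C = 0, where b-k = -3.509
A = 1+m^2 = 23.061809
B = 2(m(b-k) - h) = 2(4.6970*(-3.509) + 10) = -12.963546
C = h^2 + (b-k)^2 - r^2 = 100 + 12.313081 - 4 = 108.313081
disc = B^2-4AC = 168.0535 - 9991.5823 = -9823.5288
disc < 0

0 intersection points


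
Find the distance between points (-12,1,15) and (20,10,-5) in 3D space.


dx=32, dy=9, dz=-20
d = sqrt(1024+81+400) = sqrt(1505) = 38.7943

38.7943


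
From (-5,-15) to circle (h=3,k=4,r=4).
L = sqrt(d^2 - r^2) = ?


d = sqrt((-5-3)^2 + (-15-4)^2) = sqrt(64+361) = 20.6155
L = sqrt(425.0000 - 16) = sqrt(409.0000) = 20.2237

20.2237


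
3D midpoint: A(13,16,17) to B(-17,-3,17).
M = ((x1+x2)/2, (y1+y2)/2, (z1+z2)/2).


Mx = (13- 17)/2 = -2.0000
My = (16- 3)/2 = 6.5000
Mz = (17+17)/2 = 17.0000

M = (-2.0000, 6.5000, 17.0000)


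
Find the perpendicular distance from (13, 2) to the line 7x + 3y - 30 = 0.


|7*13 + 3*2 - 30| = |67| = 67
sqrt(49 + 9) = sqrt(58) = 7.6158
d = 67/sqrt(58) = 8.7975

8.7975


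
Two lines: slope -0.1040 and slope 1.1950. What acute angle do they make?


m1-m2 = -1.299
1+m1*m2 = 0.87572
tan(theta) = |-1.299/0.87572| = 1.483351
theta = arctan(|-1.299/0.87572|) = 56.0141 degrees (acute angle)

56.0141 degrees


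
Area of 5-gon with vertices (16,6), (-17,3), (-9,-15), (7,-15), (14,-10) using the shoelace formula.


sum(xi*y_{i+1}) = 16*3 - 17*(-15) - 9*(-15) + 7*(-10) + 14*6 = 452
sum(yi*x_{i+1}) = 6*(-17) + 3*(-9) - 15*7 - 15*14 - 10*16 = -604
Area = |452 + 604|/2 = 1056/2 = 528.0000

528.0000 sq units


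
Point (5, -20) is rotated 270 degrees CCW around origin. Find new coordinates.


cos(270) = 0, sin(270) = -1
x' = 5*0 + 20*(-1) = -20
y' = 5*(-1) - 20*0 = -5

(-20, -5)


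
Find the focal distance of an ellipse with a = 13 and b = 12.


c^2 = 13^2 - 12^2 = 169 - 144 = 25
c = sqrt(25) = 5.0000

c = 5.0000


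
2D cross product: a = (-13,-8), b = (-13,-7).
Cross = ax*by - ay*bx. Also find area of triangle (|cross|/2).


cross = -13*(-7) + 8*(-13) = 91 - 104 = -13
Triangle area = |-13|/2 = 13/2 = 6.5000

cross = -13, triangle area = 6.5000


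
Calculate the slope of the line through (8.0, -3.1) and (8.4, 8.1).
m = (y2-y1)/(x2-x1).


dy = 8.1 + 3.1 = 11.2
dx = 8.4 - 8.0 = 0.4
m = 11.2/0.4 = 28.0000

m = 28.0000


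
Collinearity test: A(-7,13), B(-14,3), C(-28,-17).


-7*(3+ 17) - 14*(-17-13) - 28*(13-3)
= -140 + 420 - 280 = 0

Yes, collinear (determinant = 0)


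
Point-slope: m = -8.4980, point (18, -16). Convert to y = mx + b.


y + 16 = -8.4980(x - 18)
y = -8.4980x - 16 + 8.4980*18
y = -8.4980x + 136.9640

y = -8.4980x + 136.9640


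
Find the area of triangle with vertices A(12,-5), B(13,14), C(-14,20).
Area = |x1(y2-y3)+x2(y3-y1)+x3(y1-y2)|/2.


12*(14-20) = -72
13*(20+ 5) = 325
-14*(-5-14) = 266
sum = 519
Area = |519|/2 = 259.5000

259.5000 sq units


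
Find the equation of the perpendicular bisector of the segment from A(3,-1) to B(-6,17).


Midpoint = (-1.5, 8)
Slope of AB = dy/dx = 18/(-9) = -2.0000
Perp slope = -dx/dy = 9/18 = 0.5000
b = My - (perp slope)*Mx = 8 + (-9*(-1.5))/18 = 8 + 0.7500 = 8.7500

y = 0.5000x + 8.7500


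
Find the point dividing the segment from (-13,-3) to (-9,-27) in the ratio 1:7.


Px = (1*(-9) + 7*(-13))/8 = -100/8 = -12.5000
Py = (1*(-27) + 7*(-3))/8 = -48/8 = -6.0000

P = (-12.5000, -6.0000)


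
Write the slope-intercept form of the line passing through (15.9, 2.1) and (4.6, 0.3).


m = (-1.8)/(-11.3) = 0.1593
b = y1 - m*x1 = 2.1 - (-1.8*15.9)/(-11.3) = 2.1 - 2.5327 = -0.4327

y = 0.1593x - 0.4327


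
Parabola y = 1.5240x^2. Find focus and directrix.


a = 1.5240
1/(4a) = 0.1640
Focus = (0, 0.1640)
Directrix: y = -0.1640

Focus = (0, 0.1640), Directrix: y = -0.1640


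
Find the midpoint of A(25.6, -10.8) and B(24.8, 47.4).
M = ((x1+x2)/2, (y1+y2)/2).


Mx = (25.6 + 24.8)/2 = 50.4/2 = 25.2000
My = (-10.8 + 47.4)/2 = 36.6/2 = 18.3000

(25.2000, 18.3000)


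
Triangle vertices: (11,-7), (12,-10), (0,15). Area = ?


11*(-10-15) = -275
12*(15+ 7) = 264
0*(-7+ 10) = 0
sum = -11
Area = |-11|/2 = 5.5000

5.5000 sq units


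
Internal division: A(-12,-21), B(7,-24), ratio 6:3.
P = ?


Px = (6*7 + 3*(-12))/9 = 6/9 = 0.6667
Py = (6*(-24) + 3*(-21))/9 = -207/9 = -23.0000

P = (0.6667, -23.0000)


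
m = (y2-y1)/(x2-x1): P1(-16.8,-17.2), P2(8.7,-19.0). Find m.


dy = -19.0 + 17.2 = -1.8
dx = 8.7 + 16.8 = 25.5
m = -1.8/25.5 = -0.0706

m = -0.0706


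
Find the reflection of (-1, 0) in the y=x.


Reflection rule for y=x: (y, x)
(-1, 0) -> (0, -1)

(0, -1)


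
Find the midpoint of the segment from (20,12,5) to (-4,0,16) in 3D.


Mx = (20- 4)/2 = 8.0000
My = (12+0)/2 = 6.0000
Mz = (5+16)/2 = 10.5000

M = (8.0000, 6.0000, 10.5000)


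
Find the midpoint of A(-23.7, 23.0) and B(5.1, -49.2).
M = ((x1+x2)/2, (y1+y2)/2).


Mx = (-23.7 + 5.1)/2 = -18.6/2 = -9.3000
My = (23.0 - 49.2)/2 = -26.2/2 = -13.1000

(-9.3000, -13.1000)


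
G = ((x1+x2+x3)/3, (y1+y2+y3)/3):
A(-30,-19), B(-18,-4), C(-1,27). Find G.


Gx = (-30- 18- 1)/3 = -49/3 = -16.3333
Gy = (-19- 4+27)/3 = 4/3 = 1.3333

G = (-16.3333, 1.3333)


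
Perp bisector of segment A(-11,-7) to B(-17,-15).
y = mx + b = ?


Midpoint = (-14, -11)
Slope of AB = dy/dx = -8/(-6) = 1.3333
Perp slope = -dx/dy = -6/8 = -0.7500
b = My - (perp slope)*Mx = -11 + (-6*(-14))/(-8) = -11 - 10.5000 = -21.5000

y = -0.7500x - 21.5000


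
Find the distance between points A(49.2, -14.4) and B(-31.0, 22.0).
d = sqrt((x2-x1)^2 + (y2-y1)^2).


dx = -31.0 - 49.2 = -80.2
dy = 22.0 + 14.4 = 36.4
d = sqrt(6432.04 + 1324.96) = sqrt(7757) = 88.0738

88.0738


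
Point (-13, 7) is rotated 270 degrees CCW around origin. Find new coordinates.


cos(270) = 0, sin(270) = -1
x' = -13*0 - 7*(-1) = 7
y' = -13*(-1) + 7*0 = 13

(7, 13)


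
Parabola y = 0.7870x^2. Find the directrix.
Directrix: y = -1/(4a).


a = 0.7870
1/(4a) = 0.3177
directrix: y = -0.3177 = -0.3177

y = -0.3177


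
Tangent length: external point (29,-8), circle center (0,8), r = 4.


d = sqrt((29-0)^2 + (-8-8)^2) = sqrt(841+256) = 33.1210
L = sqrt(1097.0000 - 16) = sqrt(1081.0000) = 32.8786

32.8786


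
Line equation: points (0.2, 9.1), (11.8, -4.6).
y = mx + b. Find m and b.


m = (-13.7)/(11.6) = -1.1810
b = y1 - m*x1 = 9.1 - (-13.7*0.2)/(11.6) = 9.1 + 0.2362 = 9.3362

y = -1.1810x + 9.3362


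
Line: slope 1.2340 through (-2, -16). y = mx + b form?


y + 16 = 1.2340(x + 2)
y = 1.2340x - 16 - 1.2340*(-2)
y = 1.2340x - 13.5320

y = 1.2340x - 13.5320


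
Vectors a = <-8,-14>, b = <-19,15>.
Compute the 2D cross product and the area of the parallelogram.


cross = -8*15 + 14*(-19) = -120 - 266 = -386
Parallelogram area = |-386| = 386

cross = -386, parallelogram area = 386


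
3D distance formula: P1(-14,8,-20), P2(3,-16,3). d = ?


dx=17, dy=-24, dz=23
d = sqrt(289+576+529) = sqrt(1394) = 37.3363

37.3363


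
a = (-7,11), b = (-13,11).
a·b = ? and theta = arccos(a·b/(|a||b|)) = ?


a·b = -7*(-13) + 11*11 = 91 + 121 = 212
|a| = sqrt(49+121) = 13.0384
|b| = sqrt(169+121) = 17.0294
cos(theta) = 212/(sqrt(170)*sqrt(290)) = 212/sqrt(49300) = 0.954800
theta = arccos(212/sqrt(49300)) = 17.2924 degrees

a·b = 212, theta = 17.2924 deg


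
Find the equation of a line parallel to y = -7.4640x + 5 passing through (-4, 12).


Parallel lines have equal slopes.
m2 = -7.4640
b2 = 12 + 7.4640*(-4) = -17.8560

y = -7.4640x - 17.8560


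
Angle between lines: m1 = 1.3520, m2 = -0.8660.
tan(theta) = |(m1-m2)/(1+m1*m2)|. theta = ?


m1-m2 = 2.218
1+m1*m2 = -0.170832
tan(theta) = |2.218/(-0.170832)| = 12.983516
theta = arctan(|2.218/(-0.170832)|) = 85.5957 degrees (acute angle)

85.5957 degrees


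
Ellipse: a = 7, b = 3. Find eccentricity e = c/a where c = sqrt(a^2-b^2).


c = sqrt(49-9) = sqrt(40) = 6.3246
e = c/a = sqrt(40)/7 = 0.9035

e = 0.9035


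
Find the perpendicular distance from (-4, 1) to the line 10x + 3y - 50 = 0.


|10*(-4) + 3*1 - 50| = |-87| = 87
sqrt(100 + 9) = sqrt(109) = 10.4403
d = 87/sqrt(109) = 8.3331

8.3331


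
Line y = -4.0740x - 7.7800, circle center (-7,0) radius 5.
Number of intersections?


Substitute y = -4.0740x - 7.7800: (x+ 7)^2 + (-4.0740x- 7.7800-0)^2 = 25
Expand to Ax^2 + Bx + C = 0, where b-k = -7.78
A = 1+m^2 = 17.597476
B = 2(m(b-k) - h) = 2(-4.0740*(-7.78) + 7) = 77.39144
C = h^2 + (b-k)^2 - r^2 = 49 + 60.5284 - 25 = 84.5284
disc = B^2-4AC = 5989.4350 - 5949.9460 = 39.4890
disc > 0

2 intersection points


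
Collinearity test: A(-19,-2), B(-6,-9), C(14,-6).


-19*(-9+ 6) - 6*(-6+ 2) + 14*(-2+ 9)
= 57 + 24 + 98 = 179

No, not collinear (determinant = 179)


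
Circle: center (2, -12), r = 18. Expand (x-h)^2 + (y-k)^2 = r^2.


(x-2)^2 + (y+ 12)^2 = 18^2
D = -2h = -4, E = -2k = 24
F = h^2+k^2-r^2 = 4+144-324 = -176

x^2 + y^2 - 4x + 24y - 176 = 0


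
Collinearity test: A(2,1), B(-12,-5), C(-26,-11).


2*(-5+ 11) - 12*(-11-1) - 26*(1+ 5)
= 12 + 144 - 156 = 0

Yes, collinear (determinant = 0)


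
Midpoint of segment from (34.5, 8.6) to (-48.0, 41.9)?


Mx = (34.5 - 48.0)/2 = -13.5/2 = -6.7500
My = (8.6 + 41.9)/2 = 50.5/2 = 25.2500

(-6.7500, 25.2500)


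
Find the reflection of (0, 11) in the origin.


Reflection rule for origin: (-x, -y)
(0, 11) -> (0, -11)

(0, -11)


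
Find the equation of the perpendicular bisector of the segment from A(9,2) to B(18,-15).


Midpoint = (13.5, -6.5)
Slope of AB = dy/dx = -17/9 = -1.8889
Perp slope = -dx/dy = 9/17 = 0.5294
b = My - (perp slope)*Mx = -6.5 + (9*13.5)/(-17) = -6.5 - 7.1471 = -13.6471

y = 0.5294x - 13.6471


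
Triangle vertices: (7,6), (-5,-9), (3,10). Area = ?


7*(-9-10) = -133
-5*(10-6) = -20
3*(6+ 9) = 45
sum = -108
Area = |-108|/2 = 54.0000

54.0000 sq units


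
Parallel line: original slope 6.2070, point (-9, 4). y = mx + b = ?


Parallel lines have equal slopes.
m2 = 6.2070
b2 = 4 - 6.2070*(-9) = 59.8630

y = 6.2070x + 59.8630


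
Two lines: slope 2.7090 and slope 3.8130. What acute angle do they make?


m1-m2 = -1.104
1+m1*m2 = 11.329417
tan(theta) = |-1.104/11.329417| = 0.097445
theta = arctan(|-1.104/11.329417|) = 5.5656 degrees (acute angle)

5.5656 degrees


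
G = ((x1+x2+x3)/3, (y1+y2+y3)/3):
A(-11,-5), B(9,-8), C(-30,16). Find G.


Gx = (-11+9- 30)/3 = -32/3 = -10.6667
Gy = (-5- 8+16)/3 = 3/3 = 1.0000

G = (-10.6667, 1.0000)


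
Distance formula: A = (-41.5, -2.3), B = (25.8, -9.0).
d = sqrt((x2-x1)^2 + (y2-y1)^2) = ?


dx = 25.8 + 41.5 = 67.3
dy = -9.0 + 2.3 = -6.7
d = sqrt(4529.29 + 44.89) = sqrt(4574.18) = 67.6327

67.6327


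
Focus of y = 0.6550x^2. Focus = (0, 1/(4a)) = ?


a = 0.6550
4a = 2.6200
focus = (0, 1/2.6200) = (0, 0.3817)

Focus = (0, 0.3817)


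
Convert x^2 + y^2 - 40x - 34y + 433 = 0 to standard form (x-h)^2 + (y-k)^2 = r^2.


h = -D/2 = 40/2 = 20
k = -E/2 = 34/2 = 17
r^2 = h^2 + k^2 - F = 400 + 289 - 433 = 256
r = 16

Center (20, 17), radius = 16


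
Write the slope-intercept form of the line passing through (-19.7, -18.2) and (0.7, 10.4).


m = (28.6)/(20.4) = 1.4020
b = y1 - m*x1 = -18.2 - (28.6*(-19.7))/(20.4) = -18.2 + 27.6186 = 9.4186

y = 1.4020x + 9.4186


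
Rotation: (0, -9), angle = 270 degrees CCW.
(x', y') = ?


cos(270) = 0, sin(270) = -1
x' = 0*0 + 9*(-1) = -9
y' = 0*(-1) - 9*0 = 0

(-9, 0)


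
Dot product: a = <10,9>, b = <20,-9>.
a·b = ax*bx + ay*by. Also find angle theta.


a·b = 10*20 + 9*(-9) = 200 - 81 = 119
|a| = sqrt(100+81) = 13.4536
|b| = sqrt(400+81) = 21.9317
cos(theta) = 119/(sqrt(181)*sqrt(481)) = 119/sqrt(87061) = 0.403306
theta = arccos(119/sqrt(87061)) = 66.2150 degrees

a·b = 119, theta = 66.2150 deg
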